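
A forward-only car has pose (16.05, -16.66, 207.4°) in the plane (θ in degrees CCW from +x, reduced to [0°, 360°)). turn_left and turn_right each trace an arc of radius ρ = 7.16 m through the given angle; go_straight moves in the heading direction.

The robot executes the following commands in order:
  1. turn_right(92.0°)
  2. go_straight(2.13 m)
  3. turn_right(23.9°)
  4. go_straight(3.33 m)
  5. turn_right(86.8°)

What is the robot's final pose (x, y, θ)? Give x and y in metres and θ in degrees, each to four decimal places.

set_pose: (x, y, θ) = (16.0500, -16.6600, 207.4000°), ρ = 7.16
turn_right(92.0°): centre at ρ to the right, rotate −92.0° → (6.2871, -13.3744, 115.4000°)
go_straight(2.13): x += 2.13·cos θ, y += 2.13·sin θ → (5.3735, -11.4503, 115.4000°)
turn_right(23.9°): centre at ρ to the right, rotate −23.9° → (4.6838, -8.5666, 91.5000°)
go_straight(3.33): x += 3.33·cos θ, y += 3.33·sin θ → (4.5966, -5.2377, 91.5000°)
turn_right(86.8°): centre at ρ to the right, rotate −86.8° → (11.1675, 2.0856, 4.7000°)

(11.1675, 2.0856, 4.7000°)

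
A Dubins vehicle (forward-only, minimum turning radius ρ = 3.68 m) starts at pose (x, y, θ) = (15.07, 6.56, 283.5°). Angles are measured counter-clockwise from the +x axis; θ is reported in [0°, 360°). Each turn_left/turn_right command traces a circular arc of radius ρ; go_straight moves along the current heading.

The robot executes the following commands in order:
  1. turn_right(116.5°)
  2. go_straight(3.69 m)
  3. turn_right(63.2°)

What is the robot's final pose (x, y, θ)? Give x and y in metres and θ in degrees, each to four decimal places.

set_pose: (x, y, θ) = (15.0700, 6.5600, 283.5000°), ρ = 3.68
turn_right(116.5°): centre at ρ to the right, rotate −116.5° → (10.6639, 2.1152, 167.0000°)
go_straight(3.69): x += 3.69·cos θ, y += 3.69·sin θ → (7.0684, 2.9453, 167.0000°)
turn_right(63.2°): centre at ρ to the right, rotate −63.2° → (4.3225, 5.6532, 103.8000°)

(4.3225, 5.6532, 103.8000°)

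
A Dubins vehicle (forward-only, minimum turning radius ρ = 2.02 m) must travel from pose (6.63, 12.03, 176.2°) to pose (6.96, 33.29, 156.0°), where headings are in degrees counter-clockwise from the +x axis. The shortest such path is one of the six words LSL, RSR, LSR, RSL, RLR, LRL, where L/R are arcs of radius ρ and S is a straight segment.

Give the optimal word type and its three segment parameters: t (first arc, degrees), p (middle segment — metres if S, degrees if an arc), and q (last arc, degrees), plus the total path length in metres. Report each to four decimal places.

Let ψ = atan2(Δy, Δx) = atan2(21.26, 0.33) = 89.1107° be the start→goal bearing.
Normalize: d = |goal − start| / ρ = 21.262561/2.02 = 10.526020, α = (θ_start − ψ) mod 360° = 87.0893° = 1.519995 rad, β = (θ_goal − ψ) mod 360° = 66.8893° = 1.167438 rad.
Common terms: sin α = 0.998710, cos α = 0.050780, sin β = 0.919748, cos β = 0.392509, cos(α−β) = 0.938493, d² = 110.797103. Work in radians in the unit-radius frame; every candidate has L = ρ·(t + p + q).
LSL: p² = 2 + d² − 2cos(α−β) + 2d(sin α − sin β) = 112.582424; p = √p² = 10.610487; φ = atan2(cos β − cos α, d + sin α − sin β) = 0.032212 rad; t = (φ − α) mod 2π = 4.795403 rad, q = (β − φ) mod 2π = 1.135226 rad → L = 2.02·(4.795403 + 10.610487 + 1.135226) = 2.02·16.541115 = 33.413053 m
RSR: p² = 2 + d² − 2cos(α−β) + 2d(sin β − sin α) = 109.257810; p = √p² = 10.452646; φ = atan2(cos α − cos β, d − sin α + sin β) = -0.032699 rad; t = (α − φ) mod 2π = 1.552694 rad, q = (φ − β) mod 2π = 5.083048 rad → L = 2.02·(1.552694 + 10.452646 + 5.083048) = 2.02·17.088388 = 34.518544 m
LSR: p² = d² − 2 + 2cos(α−β) + 2d(sin α + sin β) = 151.061544; p = √p² = 12.290710; φ = atan2(−cos α − cos β, d + sin α + sin β) − atan2(−2, p) = 0.125704 rad; t = (φ − α) mod 2π = 4.888895 rad, q = (φ − β) mod 2π = 5.241452 rad → L = 2.02·(4.888895 + 12.290710 + 5.241452) = 2.02·22.421056 = 45.290533 m
RSL: p² = d² − 2 + 2cos(α−β) − 2d(sin α + sin β) = 70.286635; p = √p² = 8.383712; φ = atan2(cos α + cos β, d − sin α − sin β) − atan2(2, p) = -0.182726 rad; t = (α − φ) mod 2π = 1.702721 rad, q = (β − φ) mod 2π = 1.350165 rad → L = 2.02·(1.702721 + 8.383712 + 1.350165) = 2.02·11.436598 = 23.101928 m
RLR: c = (6 − d² + 2cos(α−β) + 2d(sin α − sin β))/8 = -12.657226, |c| > 1 → infeasible
LRL: c = (6 − d² + 2cos(α−β) − 2d(sin α − sin β))/8 = -13.072803, |c| > 1 → infeasible
Shortest: RSL with L = 23.101928 m ≈ 23.1019 m
Convert RSL to answer units (arcs ×180/π): t = 1.702721·180/π = 97.5587°, p = ρ·p = 2.02·8.383712 = 16.9351 m, q = 1.350165·180/π = 77.3587°, L = 23.1019 m.

RSL: t = 97.5587°, p = 16.9351 m, q = 77.3587°, L = 23.1019 m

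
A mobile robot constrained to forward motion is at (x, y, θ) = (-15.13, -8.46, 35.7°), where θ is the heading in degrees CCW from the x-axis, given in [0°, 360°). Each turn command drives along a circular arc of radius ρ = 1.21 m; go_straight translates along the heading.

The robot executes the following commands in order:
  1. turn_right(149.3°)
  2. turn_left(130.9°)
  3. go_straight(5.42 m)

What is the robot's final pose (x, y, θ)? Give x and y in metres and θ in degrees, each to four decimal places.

(-6.6717, -9.9550, 17.3000°)

set_pose: (x, y, θ) = (-15.1300, -8.4600, 35.7000°), ρ = 1.21
turn_right(149.3°): centre at ρ to the right, rotate −149.3° → (-13.3151, -9.9270, -113.6000° ≡ 246.4000°)
turn_left(130.9°): centre at ρ to the left, rotate +130.9° → (-11.8465, -11.5667, 377.3000° ≡ 17.3000°)
go_straight(5.42): x += 5.42·cos θ, y += 5.42·sin θ → (-6.6717, -9.9550, 17.3000°)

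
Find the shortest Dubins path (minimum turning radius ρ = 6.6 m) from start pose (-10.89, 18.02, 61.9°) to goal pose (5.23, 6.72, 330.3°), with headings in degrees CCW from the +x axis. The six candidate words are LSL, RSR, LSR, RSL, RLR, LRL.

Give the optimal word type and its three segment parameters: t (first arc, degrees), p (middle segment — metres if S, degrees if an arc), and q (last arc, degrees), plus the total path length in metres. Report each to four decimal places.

RSL: t = 145.3643°, p = 3.9867 m, q = 53.7643°, L = 26.9247 m

Let ψ = atan2(Δy, Δx) = atan2(-11.30, 16.12) = -35.0302° be the start→goal bearing.
Normalize: d = |goal − start| / ρ = 19.686147/6.6 = 2.982750, α = (θ_start − ψ) mod 360° = 96.9302° = 1.691751 rad, β = (θ_goal − ψ) mod 360° = 5.3302° = 0.093029 rad.
Common terms: sin α = 0.992694, cos α = -0.120660, sin β = 0.092895, cos β = 0.995676, cos(α−β) = -0.027922, d² = 8.896795. Work in radians in the unit-radius frame; every candidate has L = ρ·(t + p + q).
LSL: p² = 2 + d² − 2cos(α−β) + 2d(sin α − sin β) = 16.320389; p = √p² = 4.039850; φ = atan2(cos β − cos α, d + sin α − sin β) = 0.279974 rad; t = (φ − α) mod 2π = 4.871409 rad, q = (β − φ) mod 2π = 6.096240 rad → L = 6.6·(4.871409 + 4.039850 + 6.096240) = 6.6·15.007499 = 99.049494 m
RSR: p² = 2 + d² − 2cos(α−β) + 2d(sin β − sin α) = 5.584888; p = √p² = 2.363237; φ = atan2(cos α − cos β, d − sin α + sin β) = -0.491984 rad; t = (α − φ) mod 2π = 2.183735 rad, q = (φ − β) mod 2π = 5.698172 rad → L = 6.6·(2.183735 + 2.363237 + 5.698172) = 6.6·10.245144 = 67.617948 m
LSR: p² = d² − 2 + 2cos(α−β) + 2d(sin α + sin β) = 13.317031; p = √p² = 3.649251; φ = atan2(−cos α − cos β, d + sin α + sin β) − atan2(−2, p) = 0.289499 rad; t = (φ − α) mod 2π = 4.880933 rad, q = (φ − β) mod 2π = 0.196470 rad → L = 6.6·(4.880933 + 3.649251 + 0.196470) = 6.6·8.726654 = 57.595914 m
RSL: p² = d² − 2 + 2cos(α−β) − 2d(sin α + sin β) = 0.364873; p = √p² = 0.604047; φ = atan2(cos α + cos β, d − sin α − sin β) − atan2(2, p) = -0.845336 rad; t = (α − φ) mod 2π = 2.537086 rad, q = (β − φ) mod 2π = 0.938365 rad → L = 6.6·(2.537086 + 0.604047 + 0.938365) = 6.6·4.079498 = 26.924685 m
RLR: c = (6 − d² + 2cos(α−β) + 2d(sin α − sin β))/8 = 0.301889; p = 2π − arccos c = 5.019062 rad; φ = atan2(cos α − cos β, d − sin α + sin β) = -0.491984 rad; t = (α − φ + p/2) mod 2π = 4.693266 rad, q = (α − β − t + p) mod 2π = 1.924518 rad → L = 6.6·(4.693266 + 5.019062 + 1.924518) = 6.6·11.636847 = 76.803187 m
LRL: c = (6 − d² + 2cos(α−β) − 2d(sin α − sin β))/8 = -1.040049, |c| > 1 → infeasible
Shortest: RSL with L = 26.924685 m ≈ 26.9247 m
Convert RSL to answer units (arcs ×180/π): t = 2.537086·180/π = 145.3643°, p = ρ·p = 6.6·0.604047 = 3.9867 m, q = 0.938365·180/π = 53.7643°, L = 26.9247 m.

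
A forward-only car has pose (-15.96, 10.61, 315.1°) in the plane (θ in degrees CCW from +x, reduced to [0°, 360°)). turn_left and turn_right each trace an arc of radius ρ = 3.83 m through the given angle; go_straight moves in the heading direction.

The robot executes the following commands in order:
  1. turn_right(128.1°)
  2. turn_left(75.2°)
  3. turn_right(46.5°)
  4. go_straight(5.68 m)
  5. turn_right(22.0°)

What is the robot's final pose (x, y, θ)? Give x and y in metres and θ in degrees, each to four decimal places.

(-29.0246, -5.7018, 193.7000°)

set_pose: (x, y, θ) = (-15.9600, 10.6100, 315.1000°), ρ = 3.83
turn_right(128.1°): centre at ρ to the right, rotate −128.1° → (-18.1967, 4.0956, 187.0000°)
turn_left(75.2°): centre at ρ to the left, rotate +75.2° → (-21.5245, 0.8139, 262.2000°)
turn_right(46.5°): centre at ρ to the right, rotate −46.5° → (-23.0841, -1.7765, 215.7000°)
go_straight(5.68): x += 5.68·cos θ, y += 5.68·sin θ → (-27.6968, -5.0911, 215.7000°)
turn_right(22.0°): centre at ρ to the right, rotate −22.0° → (-29.0246, -5.7018, 193.7000°)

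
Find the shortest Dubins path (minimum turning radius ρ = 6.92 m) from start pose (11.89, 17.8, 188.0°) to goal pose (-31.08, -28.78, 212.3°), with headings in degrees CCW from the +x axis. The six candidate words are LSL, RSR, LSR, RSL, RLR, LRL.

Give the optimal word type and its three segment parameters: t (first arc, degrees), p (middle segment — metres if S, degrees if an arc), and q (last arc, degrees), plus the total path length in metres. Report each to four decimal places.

Let ψ = atan2(Δy, Δx) = atan2(-46.58, -42.97) = -132.6915° be the start→goal bearing.
Normalize: d = |goal − start| / ρ = 63.372844/6.92 = 9.157925, α = (θ_start − ψ) mod 360° = 320.6915° = 5.597123 rad, β = (θ_goal − ψ) mod 360° = 344.9915° = 6.021238 rad.
Common terms: sin α = -0.633496, cos α = 0.773746, sin β = -0.258962, cos β = 0.965887, cos(α−β) = 0.911403, d² = 83.867597. Work in radians in the unit-radius frame; every candidate has L = ρ·(t + p + q).
LSL: p² = 2 + d² − 2cos(α−β) + 2d(sin α − sin β) = 77.184894; p = √p² = 8.785493; φ = atan2(cos β − cos α, d + sin α − sin β) = 0.021872 rad; t = (φ − α) mod 2π = 0.707935 rad, q = (β − φ) mod 2π = 5.999366 rad → L = 6.92·(0.707935 + 8.785493 + 5.999366) = 6.92·15.492794 = 107.210132 m
RSR: p² = 2 + d² − 2cos(α−β) + 2d(sin β − sin α) = 90.904687; p = √p² = 9.534395; φ = atan2(cos α − cos β, d − sin α + sin β) = -0.020154 rad; t = (α − φ) mod 2π = 5.617276 rad, q = (φ − β) mod 2π = 0.241794 rad → L = 6.92·(5.617276 + 9.534395 + 0.241794) = 6.92·15.393465 = 106.522780 m
LSR: p² = d² − 2 + 2cos(α−β) + 2d(sin α + sin β) = 67.344278; p = √p² = 8.206356; φ = atan2(−cos α − cos β, d + sin α + sin β) − atan2(−2, p) = 0.031611 rad; t = (φ − α) mod 2π = 0.717674 rad, q = (φ − β) mod 2π = 0.293559 rad → L = 6.92·(0.717674 + 8.206356 + 0.293559) = 6.92·9.217588 = 63.785710 m
RSL: p² = d² − 2 + 2cos(α−β) − 2d(sin α + sin β) = 100.036529; p = √p² = 10.001826; φ = atan2(cos α + cos β, d − sin α − sin β) − atan2(2, p) = -0.025967 rad; t = (α − φ) mod 2π = 5.623090 rad, q = (β − φ) mod 2π = 6.047205 rad → L = 6.92·(5.623090 + 10.001826 + 6.047205) = 6.92·21.672121 = 149.971079 m
RLR: c = (6 − d² + 2cos(α−β) + 2d(sin α − sin β))/8 = -10.363086, |c| > 1 → infeasible
LRL: c = (6 − d² + 2cos(α−β) − 2d(sin α − sin β))/8 = -8.648112, |c| > 1 → infeasible
Shortest: LSR with L = 63.785710 m ≈ 63.7857 m
Convert LSR to answer units (arcs ×180/π): t = 0.717674·180/π = 41.1197°, p = ρ·p = 6.92·8.206356 = 56.7880 m, q = 0.293559·180/π = 16.8197°, L = 63.7857 m.

LSR: t = 41.1197°, p = 56.7880 m, q = 16.8197°, L = 63.7857 m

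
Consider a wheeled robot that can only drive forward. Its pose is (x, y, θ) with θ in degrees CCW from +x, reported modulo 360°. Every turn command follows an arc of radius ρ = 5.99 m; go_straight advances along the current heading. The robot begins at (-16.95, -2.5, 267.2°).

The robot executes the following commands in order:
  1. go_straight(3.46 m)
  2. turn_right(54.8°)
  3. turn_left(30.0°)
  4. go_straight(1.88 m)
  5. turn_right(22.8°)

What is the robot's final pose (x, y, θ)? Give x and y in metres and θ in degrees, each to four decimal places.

set_pose: (x, y, θ) = (-16.9500, -2.5000, 267.2000°), ρ = 5.99
go_straight(3.46): x += 3.46·cos θ, y += 3.46·sin θ → (-17.1190, -5.9559, 267.2000°)
turn_right(54.8°): centre at ρ to the right, rotate −54.8° → (-19.8923, -10.7208, 212.4000°)
turn_left(30.0°): centre at ρ to the left, rotate +30.0° → (-21.9910, -13.0032, 242.4000°)
go_straight(1.88): x += 1.88·cos θ, y += 1.88·sin θ → (-22.8620, -14.6692, 242.4000°)
turn_right(22.8°): centre at ρ to the right, rotate −22.8° → (-24.3522, -16.5095, 219.6000°)

(-24.3522, -16.5095, 219.6000°)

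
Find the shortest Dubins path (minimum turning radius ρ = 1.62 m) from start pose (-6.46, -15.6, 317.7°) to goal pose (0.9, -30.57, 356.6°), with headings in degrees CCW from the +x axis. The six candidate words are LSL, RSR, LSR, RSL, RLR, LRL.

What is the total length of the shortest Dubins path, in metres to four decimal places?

Let ψ = atan2(Δy, Δx) = atan2(-14.97, 7.36) = -63.8190° be the start→goal bearing.
Normalize: d = |goal − start| / ρ = 16.681442/1.62 = 10.297186, α = (θ_start − ψ) mod 360° = 21.5190° = 0.375577 rad, β = (θ_goal − ψ) mod 360° = 60.4190° = 1.054510 rad.
Common terms: sin α = 0.366809, cos α = 0.930296, sin β = 0.869658, cos β = 0.493654, cos(α−β) = 0.778243, d² = 106.032045. Work in radians in the unit-radius frame; every candidate has L = ρ·(t + p + q).
LSL: p² = 2 + d² − 2cos(α−β) + 2d(sin α − sin β) = 96.119695; p = √p² = 9.804065; φ = atan2(cos β − cos α, d + sin α − sin β) = -0.044552 rad; t = (φ − α) mod 2π = 5.863057 rad, q = (β − φ) mod 2π = 1.099061 rad → L = 1.62·(5.863057 + 9.804065 + 1.099061) = 1.62·16.766184 = 27.161217 m
RSR: p² = 2 + d² − 2cos(α−β) + 2d(sin β − sin α) = 116.831423; p = √p² = 10.808859; φ = atan2(cos α − cos β, d − sin α + sin β) = 0.040408 rad; t = (α − φ) mod 2π = 0.335169 rad, q = (φ − β) mod 2π = 5.269083 rad → L = 1.62·(0.335169 + 10.808859 + 5.269083) = 1.62·16.413111 = 26.589239 m
LSR: p² = d² − 2 + 2cos(α−β) + 2d(sin α + sin β) = 131.052804; p = √p² = 11.447830; φ = atan2(−cos α − cos β, d + sin α + sin β) − atan2(−2, p) = 0.050121 rad; t = (φ − α) mod 2π = 5.957730 rad, q = (φ − β) mod 2π = 5.278797 rad → L = 1.62·(5.957730 + 11.447830 + 5.278797) = 1.62·22.684356 = 36.748657 m
RSL: p² = d² − 2 + 2cos(α−β) − 2d(sin α + sin β) = 80.124259; p = √p² = 8.951216; φ = atan2(cos α + cos β, d − sin α − sin β) − atan2(2, p) = -0.063941 rad; t = (α − φ) mod 2π = 0.439518 rad, q = (β − φ) mod 2π = 1.118451 rad → L = 1.62·(0.439518 + 8.951216 + 1.118451) = 1.62·10.509185 = 17.024879 m
RLR: c = (6 − d² + 2cos(α−β) + 2d(sin α − sin β))/8 = -13.603928, |c| > 1 → infeasible
LRL: c = (6 − d² + 2cos(α−β) − 2d(sin α − sin β))/8 = -11.014962, |c| > 1 → infeasible
Shortest: RSL with L = 17.024879 m ≈ 17.0249 m

17.0249 m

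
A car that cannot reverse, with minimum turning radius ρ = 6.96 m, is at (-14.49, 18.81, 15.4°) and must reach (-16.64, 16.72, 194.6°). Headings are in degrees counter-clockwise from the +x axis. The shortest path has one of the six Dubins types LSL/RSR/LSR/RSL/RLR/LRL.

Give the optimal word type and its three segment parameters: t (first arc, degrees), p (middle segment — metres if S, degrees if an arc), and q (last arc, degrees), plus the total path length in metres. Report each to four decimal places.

Let ψ = atan2(Δy, Δx) = atan2(-2.09, -2.15) = -135.8107° be the start→goal bearing.
Normalize: d = |goal − start| / ρ = 2.998433/6.96 = 0.430809, α = (θ_start − ψ) mod 360° = 151.2107° = 2.639125 rad, β = (θ_goal − ψ) mod 360° = 330.4107° = 5.766755 rad.
Common terms: sin α = 0.481589, cos α = -0.876397, sin β = -0.493779, cos β = 0.869587, cos(α−β) = -0.999903, d² = 0.185597. Work in radians in the unit-radius frame; every candidate has L = ρ·(t + p + q).
LSL: p² = 2 + d² − 2cos(α−β) + 2d(sin α − sin β) = 5.025797; p = √p² = 2.241829; φ = atan2(cos β − cos α, d + sin α − sin β) = 0.892785 rad; t = (φ − α) mod 2π = 4.536845 rad, q = (β − φ) mod 2π = 4.873971 rad → L = 6.96·(4.536845 + 2.241829 + 4.873971) = 6.96·11.652644 = 81.102405 m
RSR: p² = 2 + d² − 2cos(α−β) + 2d(sin β − sin α) = 3.345006; p = √p² = 1.828936; φ = atan2(cos α − cos β, d − sin α + sin β) = -1.873127 rad; t = (α − φ) mod 2π = 4.512253 rad, q = (φ − β) mod 2π = 4.926488 rad → L = 6.96·(4.512253 + 1.828936 + 4.926488) = 6.96·11.267676 = 78.423028 m
LSR: p² = d² − 2 + 2cos(α−β) + 2d(sin α + sin β) = -3.824711 < 0 → infeasible
RSL: p² = d² − 2 + 2cos(α−β) − 2d(sin α + sin β) = -3.803706 < 0 → infeasible
RLR: c = (6 − d² + 2cos(α−β) + 2d(sin α − sin β))/8 = 0.581874; p = 2π − arccos c = 5.333420 rad; φ = atan2(cos α − cos β, d − sin α + sin β) = -1.873127 rad; t = (α − φ + p/2) mod 2π = 0.895778 rad, q = (α − β − t + p) mod 2π = 1.310013 rad → L = 6.96·(0.895778 + 5.333420 + 1.310013) = 6.96·7.539211 = 52.472906 m
LRL: c = (6 − d² + 2cos(α−β) − 2d(sin α − sin β))/8 = 0.371775; p = 2π − arccos c = 5.093310 rad; φ = atan2(cos β − cos α, d + sin α − sin β) = 0.892785 rad; t = (φ − α + p/2) mod 2π = 0.800314 rad, q = (β − α − t + p) mod 2π = 1.137440 rad → L = 6.96·(0.800314 + 5.093310 + 1.137440) = 6.96·7.031064 = 48.936206 m
Shortest: LRL with L = 48.936206 m ≈ 48.9362 m
Convert LRL to answer units (arcs ×180/π): t = 0.800314·180/π = 45.8546°, p = 5.093310·180/π = 291.8251°, q = 1.137440·180/π = 65.1705°, L = 48.9362 m.

LRL: t = 45.8546°, p = 291.8251°, q = 65.1705°, L = 48.9362 m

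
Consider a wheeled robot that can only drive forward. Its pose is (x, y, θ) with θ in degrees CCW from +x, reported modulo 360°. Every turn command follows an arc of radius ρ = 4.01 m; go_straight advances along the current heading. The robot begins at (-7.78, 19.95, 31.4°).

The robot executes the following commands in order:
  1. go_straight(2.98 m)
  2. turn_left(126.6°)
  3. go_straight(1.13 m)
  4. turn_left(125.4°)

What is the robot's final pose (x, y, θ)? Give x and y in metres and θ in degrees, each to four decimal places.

set_pose: (x, y, θ) = (-7.7800, 19.9500, 31.4000°), ρ = 4.01
go_straight(2.98): x += 2.98·cos θ, y += 2.98·sin θ → (-5.2364, 21.5026, 31.4000°)
turn_left(126.6°): centre at ρ to the left, rotate +126.6° → (-5.8235, 28.6434, 158.0000°)
go_straight(1.13): x += 1.13·cos θ, y += 1.13·sin θ → (-6.8712, 29.0667, 158.0000°)
turn_left(125.4°): centre at ρ to the left, rotate +125.4° → (-12.2742, 24.4193, 283.4000°)

(-12.2742, 24.4193, 283.4000°)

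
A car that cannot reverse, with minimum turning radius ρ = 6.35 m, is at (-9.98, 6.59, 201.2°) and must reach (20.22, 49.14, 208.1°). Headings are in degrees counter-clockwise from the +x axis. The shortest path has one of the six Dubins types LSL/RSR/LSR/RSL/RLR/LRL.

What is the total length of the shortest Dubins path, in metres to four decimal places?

85.0981 m

Let ψ = atan2(Δy, Δx) = atan2(42.55, 30.20) = 54.6346° be the start→goal bearing.
Normalize: d = |goal − start| / ρ = 52.177989/6.35 = 8.217006, α = (θ_start − ψ) mod 360° = 146.5654° = 2.558048 rad, β = (θ_goal − ψ) mod 360° = 153.4654° = 2.678476 rad.
Common terms: sin α = 0.550986, cos α = -0.834515, sin β = 0.446739, cos β = -0.894664, cos(α−β) = 0.992757, d² = 67.519189. Work in radians in the unit-radius frame; every candidate has L = ρ·(t + p + q).
LSL: p² = 2 + d² − 2cos(α−β) + 2d(sin α − sin β) = 69.246864; p = √p² = 8.321470; φ = atan2(cos β − cos α, d + sin α − sin β) = -0.007228 rad; t = (φ − α) mod 2π = 3.717909 rad, q = (β − φ) mod 2π = 2.685704 rad → L = 6.35·(3.717909 + 8.321470 + 2.685704) = 6.35·14.725083 = 93.504278 m
RSR: p² = 2 + d² − 2cos(α−β) + 2d(sin β − sin α) = 65.820485; p = √p² = 8.112982; φ = atan2(cos α − cos β, d − sin α + sin β) = 0.007414 rad; t = (α − φ) mod 2π = 2.550634 rad, q = (φ − β) mod 2π = 3.612124 rad → L = 6.35·(2.550634 + 8.112982 + 3.612124) = 6.35·14.275740 = 90.650950 m
LSR: p² = d² − 2 + 2cos(α−β) + 2d(sin α + sin β) = 83.901319; p = √p² = 9.159766; φ = atan2(−cos α − cos β, d + sin α + sin β) − atan2(−2, p) = 0.400469 rad; t = (φ − α) mod 2π = 4.125606 rad, q = (φ − β) mod 2π = 4.005178 rad → L = 6.35·(4.125606 + 9.159766 + 4.005178) = 6.35·17.290551 = 109.794999 m
RSL: p² = d² − 2 + 2cos(α−β) − 2d(sin α + sin β) = 51.108088; p = √p² = 7.148992; φ = atan2(cos α + cos β, d − sin α − sin β) − atan2(2, p) = -0.507879 rad; t = (α − φ) mod 2π = 3.065927 rad, q = (β − φ) mod 2π = 3.186355 rad → L = 6.35·(3.065927 + 7.148992 + 3.186355) = 6.35·13.401274 = 85.098090 m
RLR: c = (6 − d² + 2cos(α−β) + 2d(sin α − sin β))/8 = -7.227561, |c| > 1 → infeasible
LRL: c = (6 − d² + 2cos(α−β) − 2d(sin α − sin β))/8 = -7.655858, |c| > 1 → infeasible
Shortest: RSL with L = 85.098090 m ≈ 85.0981 m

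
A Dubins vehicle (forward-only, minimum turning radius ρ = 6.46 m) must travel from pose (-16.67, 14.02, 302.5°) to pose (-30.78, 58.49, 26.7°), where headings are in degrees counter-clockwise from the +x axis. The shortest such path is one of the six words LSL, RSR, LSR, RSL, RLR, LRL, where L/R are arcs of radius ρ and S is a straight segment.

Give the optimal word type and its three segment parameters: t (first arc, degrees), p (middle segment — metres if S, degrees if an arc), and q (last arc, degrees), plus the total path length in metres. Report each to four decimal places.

LSR: t = 192.1685°, p = 36.7626 m, q = 107.9685°, L = 70.6025 m

Let ψ = atan2(Δy, Δx) = atan2(44.47, -14.11) = 107.6038° be the start→goal bearing.
Normalize: d = |goal − start| / ρ = 46.654828/6.46 = 7.222110, α = (θ_start − ψ) mod 360° = 194.8962° = 3.401580 rad, β = (θ_goal − ψ) mod 360° = 279.0962° = 4.871147 rad.
Common terms: sin α = -0.257068, cos α = -0.966393, sin β = -0.987424, cos β = 0.158092, cos(α−β) = 0.101056, d² = 52.158868. Work in radians in the unit-radius frame; every candidate has L = ρ·(t + p + q).
LSL: p² = 2 + d² − 2cos(α−β) + 2d(sin α − sin β) = 64.506184; p = √p² = 8.031574; φ = atan2(cos β − cos α, d + sin α − sin β) = 0.140470 rad; t = (φ − α) mod 2π = 3.022075 rad, q = (β − φ) mod 2π = 4.730677 rad → L = 6.46·(3.022075 + 8.031574 + 4.730677) = 6.46·15.784327 = 101.966751 m
RSR: p² = 2 + d² − 2cos(α−β) + 2d(sin β − sin α) = 43.407326; p = √p² = 6.588424; φ = atan2(cos α − cos β, d − sin α + sin β) = -0.171516 rad; t = (α − φ) mod 2π = 3.573095 rad, q = (φ − β) mod 2π = 1.240523 rad → L = 6.46·(3.573095 + 6.588424 + 1.240523) = 6.46·11.402042 = 73.657189 m
LSR: p² = d² − 2 + 2cos(α−β) + 2d(sin α + sin β) = 32.385260; p = √p² = 5.690805; φ = atan2(−cos α − cos β, d + sin α + sin β) − atan2(−2, p) = 0.472367 rad; t = (φ − α) mod 2π = 3.353973 rad, q = (φ − β) mod 2π = 1.884405 rad → L = 6.46·(3.353973 + 5.690805 + 1.884405) = 6.46·10.929183 = 70.602521 m
RSL: p² = d² − 2 + 2cos(α−β) − 2d(sin α + sin β) = 68.336701; p = √p² = 8.266602; φ = atan2(cos α + cos β, d − sin α − sin β) − atan2(2, p) = -0.332557 rad; t = (α − φ) mod 2π = 3.734137 rad, q = (β − φ) mod 2π = 5.203704 rad → L = 6.46·(3.734137 + 8.266602 + 5.203704) = 6.46·17.204442 = 111.140695 m
RLR: c = (6 − d² + 2cos(α−β) + 2d(sin α − sin β))/8 = -4.425916, |c| > 1 → infeasible
LRL: c = (6 − d² + 2cos(α−β) − 2d(sin α − sin β))/8 = -7.063273, |c| > 1 → infeasible
Shortest: LSR with L = 70.602521 m ≈ 70.6025 m
Convert LSR to answer units (arcs ×180/π): t = 3.353973·180/π = 192.1685°, p = ρ·p = 6.46·5.690805 = 36.7626 m, q = 1.884405·180/π = 107.9685°, L = 70.6025 m.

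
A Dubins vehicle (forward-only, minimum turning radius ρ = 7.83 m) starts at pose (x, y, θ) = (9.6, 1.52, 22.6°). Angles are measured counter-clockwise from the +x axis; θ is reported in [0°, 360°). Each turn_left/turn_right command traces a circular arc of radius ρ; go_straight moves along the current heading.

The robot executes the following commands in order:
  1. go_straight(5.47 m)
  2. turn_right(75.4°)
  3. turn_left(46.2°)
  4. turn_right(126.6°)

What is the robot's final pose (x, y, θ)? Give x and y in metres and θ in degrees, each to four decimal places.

(34.0406, -15.0548, 226.8000°)

set_pose: (x, y, θ) = (9.6000, 1.5200, 22.6000°), ρ = 7.83
go_straight(5.47): x += 5.47·cos θ, y += 5.47·sin θ → (14.6500, 3.6221, 22.6000°)
turn_right(75.4°): centre at ρ to the right, rotate −75.4° → (23.8958, 1.1274, -52.8000° ≡ 307.2000°)
turn_left(46.2°): centre at ρ to the left, rotate +46.2° → (29.2327, -1.9167, 353.4000°)
turn_right(126.6°): centre at ρ to the right, rotate −126.6° → (34.0406, -15.0548, 226.8000°)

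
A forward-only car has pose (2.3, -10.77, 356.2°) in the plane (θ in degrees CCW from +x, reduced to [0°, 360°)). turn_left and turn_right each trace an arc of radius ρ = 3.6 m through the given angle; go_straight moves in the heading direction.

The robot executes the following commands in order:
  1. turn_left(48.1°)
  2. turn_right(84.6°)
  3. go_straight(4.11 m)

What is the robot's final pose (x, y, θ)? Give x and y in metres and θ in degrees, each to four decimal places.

(13.0302, -12.2436, 319.7000°)

set_pose: (x, y, θ) = (2.3000, -10.7700, 356.2000°), ρ = 3.6
turn_left(48.1°): centre at ρ to the left, rotate +48.1° → (5.0529, -9.7544, 404.3000° ≡ 44.3000°)
turn_right(84.6°): centre at ρ to the right, rotate −84.6° → (9.8956, -9.5853, -40.3000° ≡ 319.7000°)
go_straight(4.11): x += 4.11·cos θ, y += 4.11·sin θ → (13.0302, -12.2436, 319.7000°)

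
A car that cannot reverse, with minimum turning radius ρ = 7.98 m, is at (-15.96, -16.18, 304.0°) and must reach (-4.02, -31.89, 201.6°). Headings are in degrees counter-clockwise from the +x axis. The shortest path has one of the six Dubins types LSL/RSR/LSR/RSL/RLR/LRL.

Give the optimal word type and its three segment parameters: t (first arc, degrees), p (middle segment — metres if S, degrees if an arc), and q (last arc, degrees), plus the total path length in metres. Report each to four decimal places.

LRL: t = 98.2034°, p = 231.0680°, q = 30.4646°, L = 50.1030 m

Let ψ = atan2(Δy, Δx) = atan2(-15.71, 11.94) = -52.7642° be the start→goal bearing.
Normalize: d = |goal − start| / ρ = 19.732402/7.98 = 2.472732, α = (θ_start − ψ) mod 360° = 356.7642° = 6.226711 rad, β = (θ_goal − ψ) mod 360° = 254.3642° = 4.439494 rad.
Common terms: sin α = -0.056445, cos α = 0.998406, sin β = -0.962995, cos β = -0.269521, cos(α−β) = -0.214735, d² = 6.114404. Work in radians in the unit-radius frame; every candidate has L = ρ·(t + p + q).
LSL: p² = 2 + d² − 2cos(α−β) + 2d(sin α − sin β) = 13.027185; p = √p² = 3.609319; φ = atan2(cos β − cos α, d + sin α − sin β) = -0.358951 rad; t = (φ − α) mod 2π = 5.980709 rad, q = (β − φ) mod 2π = 4.798445 rad → L = 7.98·(5.980709 + 3.609319 + 4.798445) = 7.98·14.388473 = 114.820012 m
RSR: p² = 2 + d² − 2cos(α−β) + 2d(sin β − sin α) = 4.060565; p = √p² = 2.015084; φ = atan2(cos α − cos β, d − sin α + sin β) = 0.680546 rad; t = (α − φ) mod 2π = 5.546164 rad, q = (φ − β) mod 2π = 2.524238 rad → L = 7.98·(5.546164 + 2.015084 + 2.524238) = 7.98·10.085487 = 80.482184 m
LSR: p² = d² − 2 + 2cos(α−β) + 2d(sin α + sin β) = -1.356666 < 0 → infeasible
RSL: p² = d² − 2 + 2cos(α−β) − 2d(sin α + sin β) = 8.726533; p = √p² = 2.954071; φ = atan2(cos α + cos β, d − sin α − sin β) − atan2(2, p) = -0.389379 rad; t = (α − φ) mod 2π = 0.332904 rad, q = (β − φ) mod 2π = 4.828872 rad → L = 7.98·(0.332904 + 2.954071 + 4.828872) = 7.98·8.115847 = 64.764457 m
RLR: c = (6 − d² + 2cos(α−β) + 2d(sin α − sin β))/8 = 0.492429; p = 2π − arccos c = 5.227268 rad; φ = atan2(cos α − cos β, d − sin α + sin β) = 0.680546 rad; t = (α − φ + p/2) mod 2π = 1.876613 rad, q = (α − β − t + p) mod 2π = 5.137872 rad → L = 7.98·(1.876613 + 5.227268 + 5.137872) = 7.98·12.241753 = 97.689188 m
LRL: c = (6 − d² + 2cos(α−β) − 2d(sin α − sin β))/8 = -0.628398; p = 2π − arccos c = 4.032897 rad; φ = atan2(cos β − cos α, d + sin α − sin β) = -0.358951 rad; t = (φ − α + p/2) mod 2π = 1.713972 rad, q = (β − α − t + p) mod 2π = 0.531708 rad → L = 7.98·(1.713972 + 4.032897 + 0.531708) = 7.98·6.278576 = 50.103039 m
Shortest: LRL with L = 50.103039 m ≈ 50.1030 m
Convert LRL to answer units (arcs ×180/π): t = 1.713972·180/π = 98.2034°, p = 4.032897·180/π = 231.0680°, q = 0.531708·180/π = 30.4646°, L = 50.1030 m.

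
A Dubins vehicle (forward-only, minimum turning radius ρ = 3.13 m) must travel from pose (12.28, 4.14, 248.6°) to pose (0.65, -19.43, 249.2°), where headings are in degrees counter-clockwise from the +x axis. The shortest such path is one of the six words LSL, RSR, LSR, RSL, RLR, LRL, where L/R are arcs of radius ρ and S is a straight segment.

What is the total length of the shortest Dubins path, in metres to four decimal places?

Let ψ = atan2(Δy, Δx) = atan2(-23.57, -11.63) = -116.2628° be the start→goal bearing.
Normalize: d = |goal − start| / ρ = 26.283109/3.13 = 8.397159, α = (θ_start − ψ) mod 360° = 4.8628° = 0.084872 rad, β = (θ_goal − ψ) mod 360° = 5.4628° = 0.095344 rad.
Common terms: sin α = 0.084771, cos α = 0.996400, sin β = 0.095200, cos β = 0.995458, cos(α−β) = 0.999945, d² = 70.512284. Work in radians in the unit-radius frame; every candidate has L = ρ·(t + p + q).
LSL: p² = 2 + d² − 2cos(α−β) + 2d(sin α − sin β) = 70.337239; p = √p² = 8.386730; φ = atan2(cos β − cos α, d + sin α − sin β) = -0.000112 rad; t = (φ − α) mod 2π = 6.198201 rad, q = (β − φ) mod 2π = 0.095457 rad → L = 3.13·(6.198201 + 8.386730 + 0.095457) = 3.13·14.680387 = 45.949612 m
RSR: p² = 2 + d² − 2cos(α−β) + 2d(sin β − sin α) = 70.687550; p = √p² = 8.407589; φ = atan2(cos α − cos β, d − sin α + sin β) = 0.000112 rad; t = (α − φ) mod 2π = 0.084760 rad, q = (φ − β) mod 2π = 6.187953 rad → L = 3.13·(0.084760 + 8.407589 + 6.187953) = 3.13·14.680302 = 45.949346 m
LSR: p² = d² − 2 + 2cos(α−β) + 2d(sin α + sin β) = 73.534657; p = √p² = 8.575235; φ = atan2(−cos α − cos β, d + sin α + sin β) − atan2(−2, p) = 0.000949 rad; t = (φ − α) mod 2π = 6.199262 rad, q = (φ − β) mod 2π = 6.188790 rad → L = 3.13·(6.199262 + 8.575235 + 6.188790) = 3.13·20.963288 = 65.615090 m
RSL: p² = d² − 2 + 2cos(α−β) − 2d(sin α + sin β) = 67.489693; p = √p² = 8.215211; φ = atan2(cos α + cos β, d − sin α − sin β) − atan2(2, p) = -0.000991 rad; t = (α − φ) mod 2π = 0.085863 rad, q = (β − φ) mod 2π = 0.096335 rad → L = 3.13·(0.085863 + 8.215211 + 0.096335) = 3.13·8.397410 = 26.283892 m
RLR: c = (6 − d² + 2cos(α−β) + 2d(sin α − sin β))/8 = -7.835944, |c| > 1 → infeasible
LRL: c = (6 − d² + 2cos(α−β) − 2d(sin α − sin β))/8 = -7.792155, |c| > 1 → infeasible
Shortest: RSL with L = 26.283892 m ≈ 26.2839 m

26.2839 m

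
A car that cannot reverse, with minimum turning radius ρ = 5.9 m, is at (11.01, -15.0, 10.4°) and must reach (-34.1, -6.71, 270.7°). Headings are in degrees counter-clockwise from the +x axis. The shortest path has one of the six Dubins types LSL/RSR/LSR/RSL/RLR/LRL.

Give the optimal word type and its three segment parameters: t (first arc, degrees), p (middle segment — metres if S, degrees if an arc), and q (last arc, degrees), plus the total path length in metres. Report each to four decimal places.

Let ψ = atan2(Δy, Δx) = atan2(8.29, -45.11) = 169.5868° be the start→goal bearing.
Normalize: d = |goal − start| / ρ = 45.865414/5.9 = 7.773799, α = (θ_start − ψ) mod 360° = 200.8132° = 3.504852 rad, β = (θ_goal − ψ) mod 360° = 101.1132° = 1.764759 rad.
Common terms: sin α = -0.355323, cos α = -0.934744, sin β = 0.981248, cos β = -0.192749, cos(α−β) = -0.168489, d² = 60.431951. Work in radians in the unit-radius frame; every candidate has L = ρ·(t + p + q).
LSL: p² = 2 + d² − 2cos(α−β) + 2d(sin α − sin β) = 41.988461; p = √p² = 6.479850; φ = atan2(cos β − cos α, d + sin α − sin β) = 0.114760 rad; t = (φ − α) mod 2π = 2.893093 rad, q = (β − φ) mod 2π = 1.649999 rad → L = 5.9·(2.893093 + 6.479850 + 1.649999) = 5.9·11.022942 = 65.035360 m
RSR: p² = 2 + d² − 2cos(α−β) + 2d(sin β − sin α) = 83.549397; p = √p² = 9.140536; φ = atan2(cos α − cos β, d − sin α + sin β) = -0.081266 rad; t = (α − φ) mod 2π = 3.586118 rad, q = (φ − β) mod 2π = 4.437161 rad → L = 5.9·(3.586118 + 9.140536 + 4.437161) = 5.9·17.163815 = 101.266506 m
LSR: p² = d² − 2 + 2cos(α−β) + 2d(sin α + sin β) = 67.826609; p = √p² = 8.235691; φ = atan2(−cos α − cos β, d + sin α + sin β) − atan2(−2, p) = 0.371666 rad; t = (φ − α) mod 2π = 3.149999 rad, q = (φ − β) mod 2π = 4.890092 rad → L = 5.9·(3.149999 + 8.235691 + 4.890092) = 5.9·16.275783 = 96.027117 m
RSL: p² = d² − 2 + 2cos(α−β) − 2d(sin α + sin β) = 48.363335; p = √p² = 6.954375; φ = atan2(cos α + cos β, d − sin α − sin β) − atan2(2, p) = -0.436481 rad; t = (α − φ) mod 2π = 3.941333 rad, q = (β − φ) mod 2π = 2.201240 rad → L = 5.9·(3.941333 + 6.954375 + 2.201240) = 5.9·13.096948 = 77.271991 m
RLR: c = (6 − d² + 2cos(α−β) + 2d(sin α − sin β))/8 = -9.443675, |c| > 1 → infeasible
LRL: c = (6 − d² + 2cos(α−β) − 2d(sin α − sin β))/8 = -4.248558, |c| > 1 → infeasible
Shortest: LSL with L = 65.035360 m ≈ 65.0354 m
Convert LSL to answer units (arcs ×180/π): t = 2.893093·180/π = 165.7620°, p = ρ·p = 5.9·6.479850 = 38.2311 m, q = 1.649999·180/π = 94.5380°, L = 65.0354 m.

LSL: t = 165.7620°, p = 38.2311 m, q = 94.5380°, L = 65.0354 m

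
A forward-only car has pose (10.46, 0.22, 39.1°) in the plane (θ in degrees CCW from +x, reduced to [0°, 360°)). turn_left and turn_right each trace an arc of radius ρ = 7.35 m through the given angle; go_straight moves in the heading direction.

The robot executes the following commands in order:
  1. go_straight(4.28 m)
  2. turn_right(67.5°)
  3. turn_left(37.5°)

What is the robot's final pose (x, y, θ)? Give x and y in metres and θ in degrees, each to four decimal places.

(26.5711, 2.8887, 9.1000°)

set_pose: (x, y, θ) = (10.4600, 0.2200, 39.1000°), ρ = 7.35
go_straight(4.28): x += 4.28·cos θ, y += 4.28·sin θ → (13.7815, 2.9193, 39.1000°)
turn_right(67.5°): centre at ρ to the right, rotate −67.5° → (21.9128, 3.6808, -28.4000° ≡ 331.6000°)
turn_left(37.5°): centre at ρ to the left, rotate +37.5° → (26.5711, 2.8887, 369.1000° ≡ 9.1000°)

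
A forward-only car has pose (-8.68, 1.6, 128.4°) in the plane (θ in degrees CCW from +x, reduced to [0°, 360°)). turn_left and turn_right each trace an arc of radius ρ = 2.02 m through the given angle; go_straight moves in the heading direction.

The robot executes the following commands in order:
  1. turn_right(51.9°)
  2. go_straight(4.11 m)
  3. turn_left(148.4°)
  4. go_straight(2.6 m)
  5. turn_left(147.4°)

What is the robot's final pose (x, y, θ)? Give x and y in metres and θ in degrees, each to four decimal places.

set_pose: (x, y, θ) = (-8.6800, 1.6000, 128.4000°), ρ = 2.02
turn_right(51.9°): centre at ρ to the right, rotate −51.9° → (-9.0611, 3.3263, 76.5000°)
go_straight(4.11): x += 4.11·cos θ, y += 4.11·sin θ → (-8.1017, 7.3227, 76.5000°)
turn_left(148.4°): centre at ρ to the left, rotate +148.4° → (-11.4917, 9.2251, 224.9000°)
go_straight(2.6): x += 2.6·cos θ, y += 2.6·sin θ → (-13.3334, 7.3899, 224.9000°)
turn_left(147.4°): centre at ρ to the left, rotate +147.4° → (-11.4772, 3.9854, 372.3000° ≡ 12.3000°)

(-11.4772, 3.9854, 12.3000°)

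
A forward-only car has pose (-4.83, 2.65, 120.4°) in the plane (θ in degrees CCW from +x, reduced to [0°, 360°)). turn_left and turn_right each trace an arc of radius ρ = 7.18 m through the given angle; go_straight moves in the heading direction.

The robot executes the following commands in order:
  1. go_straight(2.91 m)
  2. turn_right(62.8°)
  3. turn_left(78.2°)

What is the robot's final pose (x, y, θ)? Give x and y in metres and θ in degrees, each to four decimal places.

(-7.2286, 21.6351, 135.8000°)

set_pose: (x, y, θ) = (-4.8300, 2.6500, 120.4000°), ρ = 7.18
go_straight(2.91): x += 2.91·cos θ, y += 2.91·sin θ → (-6.3026, 5.1599, 120.4000°)
turn_right(62.8°): centre at ρ to the right, rotate −62.8° → (-6.1720, 12.6405, 57.6000°)
turn_left(78.2°): centre at ρ to the left, rotate +78.2° → (-7.2286, 21.6351, 135.8000°)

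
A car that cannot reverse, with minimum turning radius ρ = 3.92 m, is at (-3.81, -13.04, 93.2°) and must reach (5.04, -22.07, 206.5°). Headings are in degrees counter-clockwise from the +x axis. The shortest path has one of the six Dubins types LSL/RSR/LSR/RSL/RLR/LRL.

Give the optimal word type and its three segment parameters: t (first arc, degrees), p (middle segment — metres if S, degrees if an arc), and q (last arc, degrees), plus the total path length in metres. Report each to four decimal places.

RSR: t = 154.1625°, p = 6.5660 m, q = 92.5375°, L = 23.4445 m

Let ψ = atan2(Δy, Δx) = atan2(-9.03, 8.85) = -45.5768° be the start→goal bearing.
Normalize: d = |goal − start| / ρ = 12.643710/3.92 = 3.225436, α = (θ_start − ψ) mod 360° = 138.7768° = 2.422112 rad, β = (θ_goal − ψ) mod 360° = 252.0768° = 4.399570 rad.
Common terms: sin α = 0.658994, cos α = -0.752148, sin β = -0.951470, cos β = -0.307742, cos(α−β) = -0.395546, d² = 10.403439. Work in radians in the unit-radius frame; every candidate has L = ρ·(t + p + q).
LSL: p² = 2 + d² − 2cos(α−β) + 2d(sin α − sin β) = 23.583428; p = √p² = 4.856277; φ = atan2(cos β − cos α, d + sin α − sin β) = 0.091640 rad; t = (φ − α) mod 2π = 3.952713 rad, q = (β − φ) mod 2π = 4.307930 rad → L = 3.92·(3.952713 + 4.856277 + 4.307930) = 3.92·13.116921 = 51.418328 m
RSR: p² = 2 + d² − 2cos(α−β) + 2d(sin β − sin α) = 2.805631; p = √p² = 1.675002; φ = atan2(cos α − cos β, d − sin α + sin β) = -0.268532 rad; t = (α − φ) mod 2π = 2.690644 rad, q = (φ − β) mod 2π = 1.615083 rad → L = 3.92·(2.690644 + 1.675002 + 1.615083) = 3.92·5.980729 = 23.444458 m
LSR: p² = d² − 2 + 2cos(α−β) + 2d(sin α + sin β) = 5.725626; p = √p² = 2.392828; φ = atan2(−cos α − cos β, d + sin α + sin β) − atan2(−2, p) = 1.042980 rad; t = (φ − α) mod 2π = 4.904054 rad, q = (φ − β) mod 2π = 2.926596 rad → L = 3.92·(4.904054 + 2.392828 + 2.926596) = 3.92·10.223477 = 40.076032 m
RSL: p² = d² − 2 + 2cos(α−β) − 2d(sin α + sin β) = 9.499070; p = √p² = 3.082056; φ = atan2(cos α + cos β, d − sin α − sin β) − atan2(2, p) = -0.868248 rad; t = (α − φ) mod 2π = 3.290360 rad, q = (β − φ) mod 2π = 5.267818 rad → L = 3.92·(3.290360 + 3.082056 + 5.267818) = 3.92·11.640234 = 45.629717 m
RLR: c = (6 − d² + 2cos(α−β) + 2d(sin α − sin β))/8 = 0.649296; p = 2π − arccos c = 5.419047 rad; φ = atan2(cos α − cos β, d − sin α + sin β) = -0.268532 rad; t = (α − φ + p/2) mod 2π = 5.400168 rad, q = (α − β − t + p) mod 2π = 4.324607 rad → L = 3.92·(5.400168 + 5.419047 + 4.324607) = 3.92·15.143822 = 59.363783 m
LRL: c = (6 − d² + 2cos(α−β) − 2d(sin α − sin β))/8 = -1.947928, |c| > 1 → infeasible
Shortest: RSR with L = 23.444458 m ≈ 23.4445 m
Convert RSR to answer units (arcs ×180/π): t = 2.690644·180/π = 154.1625°, p = ρ·p = 3.92·1.675002 = 6.5660 m, q = 1.615083·180/π = 92.5375°, L = 23.4445 m.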